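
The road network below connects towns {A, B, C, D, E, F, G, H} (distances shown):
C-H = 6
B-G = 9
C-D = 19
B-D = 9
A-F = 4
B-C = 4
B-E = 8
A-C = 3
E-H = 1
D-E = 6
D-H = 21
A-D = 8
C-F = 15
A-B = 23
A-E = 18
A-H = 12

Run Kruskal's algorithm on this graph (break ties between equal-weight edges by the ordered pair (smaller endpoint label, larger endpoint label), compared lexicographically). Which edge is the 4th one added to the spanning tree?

Sort edges by weight, then run Kruskal:
E-H (1): add — endpoints in different components.
A-C (3): add — endpoints in different components.
A-F (4): add — endpoints in different components.
B-C (4): add — endpoints in different components.
C-H (6): add — endpoints in different components.
D-E (6): add — endpoints in different components.
A-D (8): skip — A and D already connected.
B-E (8): skip — B and E already connected.
B-D (9): skip — B and D already connected.
B-G (9): add — endpoints in different components.
The 4th edge added is B-C.

B-C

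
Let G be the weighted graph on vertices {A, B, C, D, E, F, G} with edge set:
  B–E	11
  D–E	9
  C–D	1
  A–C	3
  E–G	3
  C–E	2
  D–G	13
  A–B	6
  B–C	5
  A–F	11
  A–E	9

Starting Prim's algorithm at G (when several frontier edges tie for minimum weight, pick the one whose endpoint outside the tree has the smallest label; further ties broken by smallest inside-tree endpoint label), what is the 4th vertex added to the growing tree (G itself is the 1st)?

D

Grow the tree from G using Prim:
Step 1: cheapest edge leaving the tree is E–G (3); add E.
Step 2: cheapest edge leaving the tree is C–E (2); add C.
Step 3: cheapest edge leaving the tree is C–D (1); add D.
Step 4: cheapest edge leaving the tree is A–C (3); add A.
Step 5: cheapest edge leaving the tree is B–C (5); add B.
Step 6: cheapest edge leaving the tree is A–F (11); add F.
Vertex order: G, E, C, D, A, B, F. The 4th vertex is D.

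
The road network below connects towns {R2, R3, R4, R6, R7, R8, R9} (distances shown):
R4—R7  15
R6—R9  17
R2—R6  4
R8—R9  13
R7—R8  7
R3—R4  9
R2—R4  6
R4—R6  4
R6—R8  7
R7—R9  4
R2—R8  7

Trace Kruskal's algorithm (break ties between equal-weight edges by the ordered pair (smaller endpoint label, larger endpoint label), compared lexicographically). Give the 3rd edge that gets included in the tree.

R7-R9

Sort edges by weight, then run Kruskal:
R2—R6 (4): add — endpoints in different components.
R4—R6 (4): add — endpoints in different components.
R7—R9 (4): add — endpoints in different components.
R2—R4 (6): skip — R2 and R4 already connected.
R2—R8 (7): add — endpoints in different components.
R6—R8 (7): skip — R6 and R8 already connected.
R7—R8 (7): add — endpoints in different components.
R3—R4 (9): add — endpoints in different components.
The 3rd edge added is R7—R9.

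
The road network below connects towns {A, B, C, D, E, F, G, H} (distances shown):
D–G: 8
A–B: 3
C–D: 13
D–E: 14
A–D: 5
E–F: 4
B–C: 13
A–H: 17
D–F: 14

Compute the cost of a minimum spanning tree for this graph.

64

Kruskal: consider edges lightest-first.
A–B (3): add — endpoints in different components.
E–F (4): add — endpoints in different components.
A–D (5): add — endpoints in different components.
D–G (8): add — endpoints in different components.
B–C (13): add — endpoints in different components.
C–D (13): skip — C and D already connected.
D–E (14): add — endpoints in different components.
D–F (14): skip — D and F already connected.
A–H (17): add — endpoints in different components.
MST edges: A–B, E–F, A–D, D–G, B–C, D–E, A–H; total weight 3+4+5+8+13+14+17 = 64.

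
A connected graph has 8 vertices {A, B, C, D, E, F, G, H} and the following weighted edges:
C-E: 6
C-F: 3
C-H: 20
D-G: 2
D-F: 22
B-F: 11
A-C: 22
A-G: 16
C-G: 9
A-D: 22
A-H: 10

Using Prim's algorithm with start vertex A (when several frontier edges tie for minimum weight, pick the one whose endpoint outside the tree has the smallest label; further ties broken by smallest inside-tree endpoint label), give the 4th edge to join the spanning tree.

C-G

Prim's algorithm from A:
Step 1: cheapest edge leaving the tree is A-H (10); add H.
Step 2: cheapest edge leaving the tree is A-G (16); add G.
Step 3: cheapest edge leaving the tree is D-G (2); add D.
Step 4: cheapest edge leaving the tree is C-G (9); add C.
Step 5: cheapest edge leaving the tree is C-F (3); add F.
Step 6: cheapest edge leaving the tree is C-E (6); add E.
Step 7: cheapest edge leaving the tree is B-F (11); add B.
The 4th edge added is C-G.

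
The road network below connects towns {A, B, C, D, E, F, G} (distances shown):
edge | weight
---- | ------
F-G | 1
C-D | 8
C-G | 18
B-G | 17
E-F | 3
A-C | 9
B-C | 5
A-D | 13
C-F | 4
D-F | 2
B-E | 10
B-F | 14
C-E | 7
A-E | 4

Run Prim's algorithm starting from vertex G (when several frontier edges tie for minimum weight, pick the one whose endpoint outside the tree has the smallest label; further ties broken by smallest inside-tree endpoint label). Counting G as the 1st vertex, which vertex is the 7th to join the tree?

B

Prim's algorithm from G:
Step 1: frontier [F-G 1, B-G 17, C-G 18] → take F-G (1); add F.
Step 2: frontier [D-F 2, E-F 3, C-F 4, B-F 14, B-G 17, C-G 18] → take D-F (2); add D.
Step 3: frontier [C-D 8, A-D 13, E-F 3, C-F 4, B-F 14, B-G 17, C-G 18] → take E-F (3); add E.
Step 4: frontier [C-D 8, A-D 13, A-E 4, C-E 7, B-E 10, C-F 4, B-F 14, B-G 17, C-G 18] → take A-E (4); add A.
Step 5: frontier [A-C 9, C-D 8, C-E 7, B-E 10, C-F 4, B-F 14, B-G 17, C-G 18] → take C-F (4); add C.
Step 6: frontier [B-C 5, B-E 10, B-F 14, B-G 17] → take B-C (5); add B.
Vertex order: G, F, D, E, A, C, B. The 7th vertex is B.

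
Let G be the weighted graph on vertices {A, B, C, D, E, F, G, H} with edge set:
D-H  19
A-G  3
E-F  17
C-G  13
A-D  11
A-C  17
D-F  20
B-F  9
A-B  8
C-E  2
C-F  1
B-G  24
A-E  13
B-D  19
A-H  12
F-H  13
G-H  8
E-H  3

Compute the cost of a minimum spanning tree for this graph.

Kruskal: consider edges lightest-first.
C-F (1): add — endpoints in different components.
C-E (2): add — endpoints in different components.
A-G (3): add — endpoints in different components.
E-H (3): add — endpoints in different components.
A-B (8): add — endpoints in different components.
G-H (8): add — endpoints in different components.
B-F (9): skip — B and F already connected.
A-D (11): add — endpoints in different components.
MST edges: C-F, C-E, A-G, E-H, A-B, G-H, A-D; total weight 1+2+3+3+8+8+11 = 36.

36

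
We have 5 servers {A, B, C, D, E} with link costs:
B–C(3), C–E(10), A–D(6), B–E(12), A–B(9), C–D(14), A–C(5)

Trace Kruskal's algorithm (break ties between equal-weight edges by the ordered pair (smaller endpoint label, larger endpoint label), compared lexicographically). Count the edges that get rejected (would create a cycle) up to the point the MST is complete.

Kruskal: consider edges lightest-first.
B–C (3): add. Components now {A} {B,C} {D} {E}
A–C (5): add. Components now {A,B,C} {D} {E}
A–D (6): add. Components now {A,B,C,D} {E}
A–B (9): skip — A and B already connected.
C–E (10): add. Components now {A,B,C,D,E}
Edges rejected before the tree was complete: 1.

1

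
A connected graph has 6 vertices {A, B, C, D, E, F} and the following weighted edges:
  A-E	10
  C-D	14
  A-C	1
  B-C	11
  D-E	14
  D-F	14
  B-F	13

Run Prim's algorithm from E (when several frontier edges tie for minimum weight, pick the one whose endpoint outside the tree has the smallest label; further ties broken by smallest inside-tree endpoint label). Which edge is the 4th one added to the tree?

Prim, starting at E.
Step 1: frontier [A-E 10, D-E 14] → take A-E (10); add A.
Step 2: frontier [A-C 1, D-E 14] → take A-C (1); add C.
Step 3: frontier [B-C 11, C-D 14, D-E 14] → take B-C (11); add B.
Step 4: frontier [B-F 13, C-D 14, D-E 14] → take B-F (13); add F.
Step 5: frontier [C-D 14, D-E 14, D-F 14] → take C-D (14); add D.
The 4th edge added is B-F.

B-F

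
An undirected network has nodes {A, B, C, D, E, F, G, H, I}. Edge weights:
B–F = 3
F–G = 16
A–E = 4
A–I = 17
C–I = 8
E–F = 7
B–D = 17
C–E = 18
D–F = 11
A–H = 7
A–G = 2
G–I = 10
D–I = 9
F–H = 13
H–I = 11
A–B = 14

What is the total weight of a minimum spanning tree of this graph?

Kruskal's algorithm — process edges by increasing weight (ties by edge label):
A–G (2): add — endpoints in different components.
B–F (3): add — endpoints in different components.
A–E (4): add — endpoints in different components.
A–H (7): add — endpoints in different components.
E–F (7): add — endpoints in different components.
C–I (8): add — endpoints in different components.
D–I (9): add — endpoints in different components.
G–I (10): add — endpoints in different components.
MST edges: A–G, B–F, A–E, A–H, E–F, C–I, D–I, G–I; total weight 2+3+4+7+7+8+9+10 = 50.

50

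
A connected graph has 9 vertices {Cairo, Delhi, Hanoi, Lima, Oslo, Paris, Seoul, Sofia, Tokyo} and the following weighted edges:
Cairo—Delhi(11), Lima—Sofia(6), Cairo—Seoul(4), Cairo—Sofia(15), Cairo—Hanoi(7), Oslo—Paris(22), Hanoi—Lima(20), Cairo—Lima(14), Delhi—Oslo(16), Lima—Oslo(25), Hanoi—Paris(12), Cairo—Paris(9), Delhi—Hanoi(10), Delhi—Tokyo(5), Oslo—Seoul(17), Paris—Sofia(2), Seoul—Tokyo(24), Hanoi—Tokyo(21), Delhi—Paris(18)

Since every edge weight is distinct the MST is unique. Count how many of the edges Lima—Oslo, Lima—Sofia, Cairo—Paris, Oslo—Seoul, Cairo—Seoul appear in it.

Kruskal: consider edges lightest-first.
Paris—Sofia (2): add — endpoints in different components.
Cairo—Seoul (4): add — endpoints in different components.
Delhi—Tokyo (5): add — endpoints in different components.
Lima—Sofia (6): add — endpoints in different components.
Cairo—Hanoi (7): add — endpoints in different components.
Cairo—Paris (9): add — endpoints in different components.
Delhi—Hanoi (10): add — endpoints in different components.
Cairo—Delhi (11): skip — Delhi and Cairo already connected.
Hanoi—Paris (12): skip — Paris and Hanoi already connected.
Cairo—Lima (14): skip — Lima and Cairo already connected.
Cairo—Sofia (15): skip — Sofia and Cairo already connected.
Delhi—Oslo (16): add — endpoints in different components.
MST edge set: {Paris—Sofia, Cairo—Seoul, Delhi—Tokyo, Lima—Sofia, Cairo—Hanoi, Cairo—Paris, Delhi—Hanoi, Delhi—Oslo}.
Of the listed edges, {Lima—Sofia, Cairo—Paris, Cairo—Seoul} are in the MST → 3.

3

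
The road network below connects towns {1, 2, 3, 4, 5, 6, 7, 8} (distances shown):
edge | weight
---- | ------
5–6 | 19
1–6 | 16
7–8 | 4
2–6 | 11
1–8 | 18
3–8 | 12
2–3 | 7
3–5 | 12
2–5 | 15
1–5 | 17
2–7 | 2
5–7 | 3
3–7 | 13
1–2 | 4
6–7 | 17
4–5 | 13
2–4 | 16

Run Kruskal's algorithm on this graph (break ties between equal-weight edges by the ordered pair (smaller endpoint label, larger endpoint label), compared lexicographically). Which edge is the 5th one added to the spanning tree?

2-3

Sort edges by weight, then run Kruskal:
2–7 (2): add — endpoints in different components.
5–7 (3): add — endpoints in different components.
1–2 (4): add — endpoints in different components.
7–8 (4): add — endpoints in different components.
2–3 (7): add — endpoints in different components.
2–6 (11): add — endpoints in different components.
3–5 (12): skip — 3 and 5 already connected.
3–8 (12): skip — 3 and 8 already connected.
3–7 (13): skip — 3 and 7 already connected.
4–5 (13): add — endpoints in different components.
The 5th edge added is 2–3.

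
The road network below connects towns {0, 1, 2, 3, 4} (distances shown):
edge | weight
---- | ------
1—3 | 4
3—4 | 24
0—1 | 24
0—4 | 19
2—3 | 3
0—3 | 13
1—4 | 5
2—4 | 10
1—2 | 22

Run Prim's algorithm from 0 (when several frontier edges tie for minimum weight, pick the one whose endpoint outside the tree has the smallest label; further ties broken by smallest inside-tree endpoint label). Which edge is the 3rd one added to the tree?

Prim's algorithm from 0:
Step 1: frontier [0—3 13, 0—4 19, 0—1 24] → take 0—3 (13); add 3.
Step 2: frontier [0—4 19, 0—1 24, 2—3 3, 1—3 4, 3—4 24] → take 2—3 (3); add 2.
Step 3: frontier [0—4 19, 0—1 24, 2—4 10, 1—2 22, 1—3 4, 3—4 24] → take 1—3 (4); add 1.
Step 4: frontier [0—4 19, 1—4 5, 2—4 10, 3—4 24] → take 1—4 (5); add 4.
The 3rd edge added is 1—3.

1-3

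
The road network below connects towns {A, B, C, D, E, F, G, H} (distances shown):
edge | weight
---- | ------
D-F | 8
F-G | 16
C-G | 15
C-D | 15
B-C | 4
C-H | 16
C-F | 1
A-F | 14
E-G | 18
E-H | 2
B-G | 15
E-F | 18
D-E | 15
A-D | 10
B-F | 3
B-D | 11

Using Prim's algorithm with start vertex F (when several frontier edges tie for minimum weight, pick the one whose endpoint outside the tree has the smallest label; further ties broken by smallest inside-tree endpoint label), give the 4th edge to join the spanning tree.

A-D

Prim, starting at F.
Step 1: cheapest edge leaving the tree is C-F (1); add C.
Step 2: cheapest edge leaving the tree is B-F (3); add B.
Step 3: cheapest edge leaving the tree is D-F (8); add D.
Step 4: cheapest edge leaving the tree is A-D (10); add A.
Step 5: cheapest edge leaving the tree is D-E (15); add E.
Step 6: cheapest edge leaving the tree is E-H (2); add H.
Step 7: cheapest edge leaving the tree is B-G (15); add G.
The 4th edge added is A-D.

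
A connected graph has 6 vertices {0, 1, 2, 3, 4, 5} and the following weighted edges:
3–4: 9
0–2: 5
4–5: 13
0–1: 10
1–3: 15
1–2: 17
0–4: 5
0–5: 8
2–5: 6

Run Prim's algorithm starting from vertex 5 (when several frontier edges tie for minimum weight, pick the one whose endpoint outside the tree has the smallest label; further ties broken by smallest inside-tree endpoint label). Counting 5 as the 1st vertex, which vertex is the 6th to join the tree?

Prim's algorithm from 5:
Step 1: cheapest edge leaving the tree is 2–5 (6); add 2.
Step 2: cheapest edge leaving the tree is 0–2 (5); add 0.
Step 3: cheapest edge leaving the tree is 0–4 (5); add 4.
Step 4: cheapest edge leaving the tree is 3–4 (9); add 3.
Step 5: cheapest edge leaving the tree is 0–1 (10); add 1.
Vertex order: 5, 2, 0, 4, 3, 1. The 6th vertex is 1.

1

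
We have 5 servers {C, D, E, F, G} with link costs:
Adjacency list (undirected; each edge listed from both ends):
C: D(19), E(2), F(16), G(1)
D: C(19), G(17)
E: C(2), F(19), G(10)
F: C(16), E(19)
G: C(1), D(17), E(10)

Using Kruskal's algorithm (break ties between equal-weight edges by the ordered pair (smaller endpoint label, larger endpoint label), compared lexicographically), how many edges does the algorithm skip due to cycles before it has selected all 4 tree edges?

Kruskal: consider edges lightest-first.
C-G (1): add — endpoints in different components.
C-E (2): add — endpoints in different components.
E-G (10): skip — E and G already connected.
C-F (16): add — endpoints in different components.
D-G (17): add — endpoints in different components.
Edges rejected before the tree was complete: 1.

1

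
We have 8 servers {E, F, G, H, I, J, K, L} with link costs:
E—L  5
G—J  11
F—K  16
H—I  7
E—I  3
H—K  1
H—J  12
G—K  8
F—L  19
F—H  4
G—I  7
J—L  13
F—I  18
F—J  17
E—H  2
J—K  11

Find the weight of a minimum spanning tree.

33

Kruskal's algorithm — process edges by increasing weight (ties by edge label):
H—K (1): add — endpoints in different components.
E—H (2): add — endpoints in different components.
E—I (3): add — endpoints in different components.
F—H (4): add — endpoints in different components.
E—L (5): add — endpoints in different components.
G—I (7): add — endpoints in different components.
H—I (7): skip — H and I already connected.
G—K (8): skip — G and K already connected.
G—J (11): add — endpoints in different components.
MST edges: H—K, E—H, E—I, F—H, E—L, G—I, G—J; total weight 1+2+3+4+5+7+11 = 33.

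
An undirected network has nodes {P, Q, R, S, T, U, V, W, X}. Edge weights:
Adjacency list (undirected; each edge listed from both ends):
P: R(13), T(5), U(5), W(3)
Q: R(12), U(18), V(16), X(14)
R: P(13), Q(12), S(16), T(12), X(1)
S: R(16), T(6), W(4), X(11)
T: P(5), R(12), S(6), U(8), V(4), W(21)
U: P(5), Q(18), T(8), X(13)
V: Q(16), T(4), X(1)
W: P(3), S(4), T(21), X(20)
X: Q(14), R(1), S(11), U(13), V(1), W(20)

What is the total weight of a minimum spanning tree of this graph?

35

Kruskal's algorithm — process edges by increasing weight (ties by edge label):
R-X (1): add — endpoints in different components.
V-X (1): add — endpoints in different components.
P-W (3): add — endpoints in different components.
S-W (4): add — endpoints in different components.
T-V (4): add — endpoints in different components.
P-T (5): add — endpoints in different components.
P-U (5): add — endpoints in different components.
S-T (6): skip — T and S already connected.
T-U (8): skip — T and U already connected.
S-X (11): skip — S and X already connected.
Q-R (12): add — endpoints in different components.
MST edges: R-X, V-X, P-W, S-W, T-V, P-T, P-U, Q-R; total weight 1+1+3+4+4+5+5+12 = 35.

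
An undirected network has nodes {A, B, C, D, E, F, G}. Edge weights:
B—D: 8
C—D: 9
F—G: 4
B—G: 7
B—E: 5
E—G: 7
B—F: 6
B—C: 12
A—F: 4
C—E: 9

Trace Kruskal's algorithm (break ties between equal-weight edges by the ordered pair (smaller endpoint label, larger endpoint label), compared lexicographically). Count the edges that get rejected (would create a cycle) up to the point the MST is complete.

2

Sort edges by weight, then run Kruskal:
A—F (4): add. Components now {A,F} {B} {C} {D} {E} {G}
F—G (4): add. Components now {A,F,G} {B} {C} {D} {E}
B—E (5): add. Components now {A,F,G} {B,E} {C} {D}
B—F (6): add. Components now {A,B,E,F,G} {C} {D}
B—G (7): skip — B and G already connected.
E—G (7): skip — E and G already connected.
B—D (8): add. Components now {A,B,D,E,F,G} {C}
C—D (9): add. Components now {A,B,C,D,E,F,G}
Edges rejected before the tree was complete: 2.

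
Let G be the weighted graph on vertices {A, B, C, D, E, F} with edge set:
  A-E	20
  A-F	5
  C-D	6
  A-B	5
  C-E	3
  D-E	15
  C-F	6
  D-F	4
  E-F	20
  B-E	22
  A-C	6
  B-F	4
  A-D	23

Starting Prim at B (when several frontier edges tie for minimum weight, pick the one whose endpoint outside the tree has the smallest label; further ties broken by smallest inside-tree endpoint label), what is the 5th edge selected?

Prim, starting at B.
Step 1: cheapest edge leaving the tree is B-F (4); add F.
Step 2: cheapest edge leaving the tree is D-F (4); add D.
Step 3: cheapest edge leaving the tree is A-B (5); add A.
Step 4: cheapest edge leaving the tree is A-C (6); add C.
Step 5: cheapest edge leaving the tree is C-E (3); add E.
The 5th edge added is C-E.

C-E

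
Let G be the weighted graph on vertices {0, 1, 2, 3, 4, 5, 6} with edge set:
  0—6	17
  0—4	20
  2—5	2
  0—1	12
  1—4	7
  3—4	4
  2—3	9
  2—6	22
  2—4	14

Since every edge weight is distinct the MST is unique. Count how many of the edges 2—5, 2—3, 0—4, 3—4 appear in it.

3

Sort edges by weight, then run Kruskal:
2—5 (2): add. Components now {0} {1} {2,5} {3} {4} {6}
3—4 (4): add. Components now {0} {1} {2,5} {3,4} {6}
1—4 (7): add. Components now {0} {1,3,4} {2,5} {6}
2—3 (9): add. Components now {0} {1,2,3,4,5} {6}
0—1 (12): add. Components now {0,1,2,3,4,5} {6}
2—4 (14): skip — 2 and 4 already connected.
0—6 (17): add. Components now {0,1,2,3,4,5,6}
MST edge set: {2—5, 3—4, 1—4, 2—3, 0—1, 0—6}.
Of the listed edges, {2—5, 2—3, 3—4} are in the MST → 3.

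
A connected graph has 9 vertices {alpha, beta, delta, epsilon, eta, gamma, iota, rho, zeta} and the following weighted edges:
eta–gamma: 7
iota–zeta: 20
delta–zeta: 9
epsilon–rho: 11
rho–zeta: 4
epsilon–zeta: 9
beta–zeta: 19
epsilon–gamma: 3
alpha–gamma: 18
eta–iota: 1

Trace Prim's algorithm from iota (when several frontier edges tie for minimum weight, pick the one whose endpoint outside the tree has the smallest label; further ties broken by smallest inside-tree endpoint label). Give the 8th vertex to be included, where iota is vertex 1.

alpha

Grow the tree from iota using Prim:
Step 1: frontier [eta–iota 1, iota–zeta 20] → take eta–iota (1); add eta.
Step 2: frontier [eta–gamma 7, iota–zeta 20] → take eta–gamma (7); add gamma.
Step 3: frontier [epsilon–gamma 3, alpha–gamma 18, iota–zeta 20] → take epsilon–gamma (3); add epsilon.
Step 4: frontier [epsilon–zeta 9, epsilon–rho 11, alpha–gamma 18, iota–zeta 20] → take epsilon–zeta (9); add zeta.
Step 5: frontier [epsilon–rho 11, alpha–gamma 18, rho–zeta 4, delta–zeta 9, beta–zeta 19] → take rho–zeta (4); add rho.
Step 6: frontier [alpha–gamma 18, delta–zeta 9, beta–zeta 19] → take delta–zeta (9); add delta.
Step 7: frontier [alpha–gamma 18, beta–zeta 19] → take alpha–gamma (18); add alpha.
Step 8: frontier [beta–zeta 19] → take beta–zeta (19); add beta.
Vertex order: iota, eta, gamma, epsilon, zeta, rho, delta, alpha, beta. The 8th vertex is alpha.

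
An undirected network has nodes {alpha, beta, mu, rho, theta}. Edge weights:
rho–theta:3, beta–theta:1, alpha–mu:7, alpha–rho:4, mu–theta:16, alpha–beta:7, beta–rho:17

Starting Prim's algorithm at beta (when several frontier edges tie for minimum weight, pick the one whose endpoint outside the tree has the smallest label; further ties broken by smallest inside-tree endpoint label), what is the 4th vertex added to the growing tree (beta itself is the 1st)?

Grow the tree from beta using Prim:
Step 1: cheapest edge leaving the tree is beta–theta (1); add theta.
Step 2: cheapest edge leaving the tree is rho–theta (3); add rho.
Step 3: cheapest edge leaving the tree is alpha–rho (4); add alpha.
Step 4: cheapest edge leaving the tree is alpha–mu (7); add mu.
Vertex order: beta, theta, rho, alpha, mu. The 4th vertex is alpha.

alpha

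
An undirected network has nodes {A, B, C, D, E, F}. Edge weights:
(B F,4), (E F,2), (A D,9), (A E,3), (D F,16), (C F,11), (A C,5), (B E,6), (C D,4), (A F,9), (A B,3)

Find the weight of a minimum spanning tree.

17

Prim's algorithm from C:
Step 1: frontier [C D 4, A C 5, C F 11] → take C D (4); add D.
Step 2: frontier [A C 5, C F 11, A D 9, D F 16] → take A C (5); add A.
Step 3: frontier [A B 3, A E 3, A F 9, C F 11, D F 16] → take A B (3); add B.
Step 4: frontier [A E 3, A F 9, B F 4, B E 6, C F 11, D F 16] → take A E (3); add E.
Step 5: frontier [A F 9, B F 4, C F 11, D F 16, E F 2] → take E F (2); add F.
MST edges: C D, A C, A B, A E, E F; total weight 4+5+3+3+2 = 17.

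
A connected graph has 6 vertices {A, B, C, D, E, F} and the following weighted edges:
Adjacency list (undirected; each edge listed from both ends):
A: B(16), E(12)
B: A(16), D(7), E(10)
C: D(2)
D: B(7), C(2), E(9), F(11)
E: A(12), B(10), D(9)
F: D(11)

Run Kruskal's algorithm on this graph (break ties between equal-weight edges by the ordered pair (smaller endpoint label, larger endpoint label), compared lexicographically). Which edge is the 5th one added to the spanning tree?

A-E

Sort edges by weight, then run Kruskal:
C—D (2): add — endpoints in different components.
B—D (7): add — endpoints in different components.
D—E (9): add — endpoints in different components.
B—E (10): skip — B and E already connected.
D—F (11): add — endpoints in different components.
A—E (12): add — endpoints in different components.
The 5th edge added is A—E.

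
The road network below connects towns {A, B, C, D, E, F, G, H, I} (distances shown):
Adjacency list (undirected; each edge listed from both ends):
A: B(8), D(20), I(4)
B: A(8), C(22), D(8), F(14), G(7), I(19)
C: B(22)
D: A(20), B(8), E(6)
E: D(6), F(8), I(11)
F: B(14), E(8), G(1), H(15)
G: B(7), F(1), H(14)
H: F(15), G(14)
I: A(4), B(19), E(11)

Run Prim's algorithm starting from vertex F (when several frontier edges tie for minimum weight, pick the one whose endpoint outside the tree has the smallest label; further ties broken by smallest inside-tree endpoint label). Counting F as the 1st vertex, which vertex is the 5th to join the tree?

Grow the tree from F using Prim:
Step 1: frontier [F—G 1, E—F 8, B—F 14, F—H 15] → take F—G (1); add G.
Step 2: frontier [E—F 8, B—F 14, F—H 15, B—G 7, G—H 14] → take B—G (7); add B.
Step 3: frontier [A—B 8, B—D 8, B—I 19, B—C 22, E—F 8, F—H 15, G—H 14] → take A—B (8); add A.
Step 4: frontier [A—I 4, A—D 20, B—D 8, B—I 19, B—C 22, E—F 8, F—H 15, G—H 14] → take A—I (4); add I.
Step 5: frontier [A—D 20, B—D 8, B—C 22, E—F 8, F—H 15, G—H 14, E—I 11] → take B—D (8); add D.
Step 6: frontier [B—C 22, D—E 6, E—F 8, F—H 15, G—H 14, E—I 11] → take D—E (6); add E.
Step 7: frontier [B—C 22, F—H 15, G—H 14] → take G—H (14); add H.
Step 8: frontier [B—C 22] → take B—C (22); add C.
Vertex order: F, G, B, A, I, D, E, H, C. The 5th vertex is I.

I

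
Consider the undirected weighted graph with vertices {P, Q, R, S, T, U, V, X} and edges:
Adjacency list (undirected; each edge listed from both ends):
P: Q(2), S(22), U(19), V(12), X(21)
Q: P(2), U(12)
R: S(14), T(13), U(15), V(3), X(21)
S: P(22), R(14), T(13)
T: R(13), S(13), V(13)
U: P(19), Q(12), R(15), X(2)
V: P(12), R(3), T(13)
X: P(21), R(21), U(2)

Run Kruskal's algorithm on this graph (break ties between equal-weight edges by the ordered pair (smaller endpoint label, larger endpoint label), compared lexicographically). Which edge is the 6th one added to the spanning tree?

R-T

Kruskal's algorithm — process edges by increasing weight (ties by edge label):
P Q (2): add — endpoints in different components.
U X (2): add — endpoints in different components.
R V (3): add — endpoints in different components.
P V (12): add — endpoints in different components.
Q U (12): add — endpoints in different components.
R T (13): add — endpoints in different components.
S T (13): add — endpoints in different components.
The 6th edge added is R T.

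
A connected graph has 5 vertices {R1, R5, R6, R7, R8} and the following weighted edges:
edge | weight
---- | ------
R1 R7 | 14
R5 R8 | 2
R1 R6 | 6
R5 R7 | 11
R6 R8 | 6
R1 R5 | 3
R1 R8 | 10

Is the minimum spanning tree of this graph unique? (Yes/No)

No

Sort edges by weight, then run Kruskal:
R5 R8 (2): add — endpoints in different components.
R1 R5 (3): add — endpoints in different components.
R1 R6 (6): add — endpoints in different components.
R6 R8 (6): skip — R6 and R8 already connected.
R1 R8 (10): skip — R1 and R8 already connected.
R5 R7 (11): add — endpoints in different components.
Non-tree edge R6 R8 has weight 6, equal to the heaviest edge on its tree cycle — swapping gives another MST of the same weight. Not unique.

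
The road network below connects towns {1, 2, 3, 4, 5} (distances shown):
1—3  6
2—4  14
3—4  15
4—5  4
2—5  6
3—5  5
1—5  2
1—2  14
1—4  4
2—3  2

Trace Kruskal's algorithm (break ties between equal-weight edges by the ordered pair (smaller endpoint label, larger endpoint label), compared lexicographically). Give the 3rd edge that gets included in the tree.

1-4

Kruskal's algorithm — process edges by increasing weight (ties by edge label):
1—5 (2): add — endpoints in different components.
2—3 (2): add — endpoints in different components.
1—4 (4): add — endpoints in different components.
4—5 (4): skip — 4 and 5 already connected.
3—5 (5): add — endpoints in different components.
The 3rd edge added is 1—4.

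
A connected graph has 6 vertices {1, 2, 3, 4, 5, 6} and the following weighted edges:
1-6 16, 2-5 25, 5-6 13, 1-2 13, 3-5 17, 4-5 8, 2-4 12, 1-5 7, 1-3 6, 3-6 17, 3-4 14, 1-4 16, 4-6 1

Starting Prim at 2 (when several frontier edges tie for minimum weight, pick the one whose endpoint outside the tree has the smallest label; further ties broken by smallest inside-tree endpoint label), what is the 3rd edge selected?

4-5

Prim, starting at 2.
Step 1: frontier [2-4 12, 1-2 13, 2-5 25] → take 2-4 (12); add 4.
Step 2: frontier [1-2 13, 2-5 25, 4-6 1, 4-5 8, 3-4 14, 1-4 16] → take 4-6 (1); add 6.
Step 3: frontier [1-2 13, 2-5 25, 4-5 8, 3-4 14, 1-4 16, 5-6 13, 1-6 16, 3-6 17] → take 4-5 (8); add 5.
Step 4: frontier [1-2 13, 3-4 14, 1-4 16, 1-5 7, 3-5 17, 1-6 16, 3-6 17] → take 1-5 (7); add 1.
Step 5: frontier [1-3 6, 3-4 14, 3-5 17, 3-6 17] → take 1-3 (6); add 3.
The 3rd edge added is 4-5.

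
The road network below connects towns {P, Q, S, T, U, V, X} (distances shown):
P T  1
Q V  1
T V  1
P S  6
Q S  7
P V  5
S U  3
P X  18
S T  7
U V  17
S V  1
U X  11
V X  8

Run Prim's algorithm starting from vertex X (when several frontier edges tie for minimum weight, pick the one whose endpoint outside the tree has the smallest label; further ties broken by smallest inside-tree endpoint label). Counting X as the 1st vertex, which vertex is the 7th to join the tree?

Grow the tree from X using Prim:
Step 1: cheapest edge leaving the tree is V X (8); add V.
Step 2: cheapest edge leaving the tree is Q V (1); add Q.
Step 3: cheapest edge leaving the tree is S V (1); add S.
Step 4: cheapest edge leaving the tree is T V (1); add T.
Step 5: cheapest edge leaving the tree is P T (1); add P.
Step 6: cheapest edge leaving the tree is S U (3); add U.
Vertex order: X, V, Q, S, T, P, U. The 7th vertex is U.

U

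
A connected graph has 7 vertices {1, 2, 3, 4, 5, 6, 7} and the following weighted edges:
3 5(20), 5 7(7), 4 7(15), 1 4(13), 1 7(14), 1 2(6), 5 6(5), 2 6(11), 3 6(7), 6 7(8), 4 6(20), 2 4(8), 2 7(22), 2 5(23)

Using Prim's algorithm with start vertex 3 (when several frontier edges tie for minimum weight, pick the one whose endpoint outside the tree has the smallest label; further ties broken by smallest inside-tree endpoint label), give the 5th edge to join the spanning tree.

1-2

Prim's algorithm from 3:
Step 1: frontier [3 6 7, 3 5 20] → take 3 6 (7); add 6.
Step 2: frontier [3 5 20, 5 6 5, 6 7 8, 2 6 11, 4 6 20] → take 5 6 (5); add 5.
Step 3: frontier [5 7 7, 2 5 23, 6 7 8, 2 6 11, 4 6 20] → take 5 7 (7); add 7.
Step 4: frontier [2 5 23, 2 6 11, 4 6 20, 1 7 14, 4 7 15, 2 7 22] → take 2 6 (11); add 2.
Step 5: frontier [1 2 6, 2 4 8, 4 6 20, 1 7 14, 4 7 15] → take 1 2 (6); add 1.
Step 6: frontier [1 4 13, 2 4 8, 4 6 20, 4 7 15] → take 2 4 (8); add 4.
The 5th edge added is 1 2.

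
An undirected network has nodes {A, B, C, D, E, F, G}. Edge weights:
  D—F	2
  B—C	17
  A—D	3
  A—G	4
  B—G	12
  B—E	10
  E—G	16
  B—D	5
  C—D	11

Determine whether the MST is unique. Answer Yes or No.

Kruskal: consider edges lightest-first.
D—F (2): add. Components now {A} {B} {C} {D,F} {E} {G}
A—D (3): add. Components now {A,D,F} {B} {C} {E} {G}
A—G (4): add. Components now {A,D,F,G} {B} {C} {E}
B—D (5): add. Components now {A,B,D,F,G} {C} {E}
B—E (10): add. Components now {A,B,D,E,F,G} {C}
C—D (11): add. Components now {A,B,C,D,E,F,G}
Every non-tree edge has weight strictly greater than the heaviest edge on the tree path between its endpoints, so the MST is unique.

Yes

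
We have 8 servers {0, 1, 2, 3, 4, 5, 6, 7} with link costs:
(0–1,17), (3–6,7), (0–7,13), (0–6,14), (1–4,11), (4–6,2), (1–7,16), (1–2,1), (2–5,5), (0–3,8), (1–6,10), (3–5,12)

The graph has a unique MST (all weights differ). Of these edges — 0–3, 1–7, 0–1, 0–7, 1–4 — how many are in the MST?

2

Kruskal: consider edges lightest-first.
1–2 (1): add — endpoints in different components.
4–6 (2): add — endpoints in different components.
2–5 (5): add — endpoints in different components.
3–6 (7): add — endpoints in different components.
0–3 (8): add — endpoints in different components.
1–6 (10): add — endpoints in different components.
1–4 (11): skip — 1 and 4 already connected.
3–5 (12): skip — 3 and 5 already connected.
0–7 (13): add — endpoints in different components.
MST edge set: {1–2, 4–6, 2–5, 3–6, 0–3, 1–6, 0–7}.
Of the listed edges, {0–3, 0–7} are in the MST → 2.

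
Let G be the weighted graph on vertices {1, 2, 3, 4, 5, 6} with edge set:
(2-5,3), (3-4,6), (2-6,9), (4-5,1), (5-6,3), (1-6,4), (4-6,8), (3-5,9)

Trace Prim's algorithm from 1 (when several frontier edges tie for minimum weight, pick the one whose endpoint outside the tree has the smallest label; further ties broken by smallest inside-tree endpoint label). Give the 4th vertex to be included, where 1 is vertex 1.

4

Grow the tree from 1 using Prim:
Step 1: cheapest edge leaving the tree is 1-6 (4); add 6.
Step 2: cheapest edge leaving the tree is 5-6 (3); add 5.
Step 3: cheapest edge leaving the tree is 4-5 (1); add 4.
Step 4: cheapest edge leaving the tree is 2-5 (3); add 2.
Step 5: cheapest edge leaving the tree is 3-4 (6); add 3.
Vertex order: 1, 6, 5, 4, 2, 3. The 4th vertex is 4.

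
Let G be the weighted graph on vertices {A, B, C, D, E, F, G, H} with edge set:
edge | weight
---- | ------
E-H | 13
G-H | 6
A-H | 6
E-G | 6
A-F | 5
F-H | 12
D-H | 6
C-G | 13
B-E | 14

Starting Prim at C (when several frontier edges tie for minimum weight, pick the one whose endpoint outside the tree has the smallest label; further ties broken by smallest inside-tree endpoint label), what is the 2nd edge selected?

Grow the tree from C using Prim:
Step 1: cheapest edge leaving the tree is C-G (13); add G.
Step 2: cheapest edge leaving the tree is E-G (6); add E.
Step 3: cheapest edge leaving the tree is G-H (6); add H.
Step 4: cheapest edge leaving the tree is A-H (6); add A.
Step 5: cheapest edge leaving the tree is A-F (5); add F.
Step 6: cheapest edge leaving the tree is D-H (6); add D.
Step 7: cheapest edge leaving the tree is B-E (14); add B.
The 2nd edge added is E-G.

E-G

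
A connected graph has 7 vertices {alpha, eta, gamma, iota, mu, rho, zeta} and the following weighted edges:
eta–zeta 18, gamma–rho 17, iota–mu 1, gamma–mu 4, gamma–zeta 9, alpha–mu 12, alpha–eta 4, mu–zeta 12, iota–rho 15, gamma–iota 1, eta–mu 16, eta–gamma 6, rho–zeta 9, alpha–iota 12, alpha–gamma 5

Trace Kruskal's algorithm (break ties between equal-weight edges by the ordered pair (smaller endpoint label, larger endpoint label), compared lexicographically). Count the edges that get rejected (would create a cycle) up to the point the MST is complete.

2

Kruskal's algorithm — process edges by increasing weight (ties by edge label):
gamma–iota (1): add — endpoints in different components.
iota–mu (1): add — endpoints in different components.
alpha–eta (4): add — endpoints in different components.
gamma–mu (4): skip — mu and gamma already connected.
alpha–gamma (5): add — endpoints in different components.
eta–gamma (6): skip — eta and gamma already connected.
gamma–zeta (9): add — endpoints in different components.
rho–zeta (9): add — endpoints in different components.
Edges rejected before the tree was complete: 2.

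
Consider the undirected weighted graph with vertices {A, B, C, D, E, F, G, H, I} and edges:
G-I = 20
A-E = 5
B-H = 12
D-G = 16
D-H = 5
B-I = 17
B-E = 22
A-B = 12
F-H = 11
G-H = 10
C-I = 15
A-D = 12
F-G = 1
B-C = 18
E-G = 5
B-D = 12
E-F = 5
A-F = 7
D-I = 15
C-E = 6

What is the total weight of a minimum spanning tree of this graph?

Sort edges by weight, then run Kruskal:
F-G (1): add — endpoints in different components.
A-E (5): add — endpoints in different components.
D-H (5): add — endpoints in different components.
E-F (5): add — endpoints in different components.
E-G (5): skip — E and G already connected.
C-E (6): add — endpoints in different components.
A-F (7): skip — A and F already connected.
G-H (10): add — endpoints in different components.
F-H (11): skip — F and H already connected.
A-B (12): add — endpoints in different components.
A-D (12): skip — A and D already connected.
B-D (12): skip — B and D already connected.
B-H (12): skip — B and H already connected.
C-I (15): add — endpoints in different components.
MST edges: F-G, A-E, D-H, E-F, C-E, G-H, A-B, C-I; total weight 1+5+5+5+6+10+12+15 = 59.

59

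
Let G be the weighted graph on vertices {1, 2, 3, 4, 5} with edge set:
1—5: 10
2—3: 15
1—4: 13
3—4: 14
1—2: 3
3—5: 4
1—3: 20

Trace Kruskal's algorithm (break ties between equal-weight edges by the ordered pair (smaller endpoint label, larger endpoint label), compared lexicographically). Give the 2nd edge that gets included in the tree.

3-5

Sort edges by weight, then run Kruskal:
1—2 (3): add — endpoints in different components.
3—5 (4): add — endpoints in different components.
1—5 (10): add — endpoints in different components.
1—4 (13): add — endpoints in different components.
The 2nd edge added is 3—5.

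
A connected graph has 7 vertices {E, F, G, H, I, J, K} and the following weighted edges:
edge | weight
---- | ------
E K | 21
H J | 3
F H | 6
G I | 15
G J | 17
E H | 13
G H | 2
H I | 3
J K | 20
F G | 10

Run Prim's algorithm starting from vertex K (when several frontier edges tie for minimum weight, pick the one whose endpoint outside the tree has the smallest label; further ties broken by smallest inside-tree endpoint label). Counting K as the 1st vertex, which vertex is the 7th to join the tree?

E

Prim's algorithm from K:
Step 1: cheapest edge leaving the tree is J K (20); add J.
Step 2: cheapest edge leaving the tree is H J (3); add H.
Step 3: cheapest edge leaving the tree is G H (2); add G.
Step 4: cheapest edge leaving the tree is H I (3); add I.
Step 5: cheapest edge leaving the tree is F H (6); add F.
Step 6: cheapest edge leaving the tree is E H (13); add E.
Vertex order: K, J, H, G, I, F, E. The 7th vertex is E.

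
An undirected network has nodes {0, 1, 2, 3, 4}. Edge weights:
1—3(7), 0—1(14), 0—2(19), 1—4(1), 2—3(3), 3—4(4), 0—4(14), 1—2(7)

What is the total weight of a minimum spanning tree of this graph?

22

Kruskal: consider edges lightest-first.
1—4 (1): add. Components now {0} {1,4} {2} {3}
2—3 (3): add. Components now {0} {1,4} {2,3}
3—4 (4): add. Components now {0} {1,2,3,4}
1—2 (7): skip — 1 and 2 already connected.
1—3 (7): skip — 1 and 3 already connected.
0—1 (14): add. Components now {0,1,2,3,4}
MST edges: 1—4, 2—3, 3—4, 0—1; total weight 1+3+4+14 = 22.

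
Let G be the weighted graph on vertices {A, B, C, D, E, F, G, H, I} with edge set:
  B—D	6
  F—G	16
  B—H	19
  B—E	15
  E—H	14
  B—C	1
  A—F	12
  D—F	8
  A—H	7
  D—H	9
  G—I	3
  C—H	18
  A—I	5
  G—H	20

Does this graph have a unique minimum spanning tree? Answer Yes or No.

Sort edges by weight, then run Kruskal:
B—C (1): add — endpoints in different components.
G—I (3): add — endpoints in different components.
A—I (5): add — endpoints in different components.
B—D (6): add — endpoints in different components.
A—H (7): add — endpoints in different components.
D—F (8): add — endpoints in different components.
D—H (9): add — endpoints in different components.
A—F (12): skip — A and F already connected.
E—H (14): add — endpoints in different components.
Every non-tree edge has weight strictly greater than the heaviest edge on the tree path between its endpoints, so the MST is unique.

Yes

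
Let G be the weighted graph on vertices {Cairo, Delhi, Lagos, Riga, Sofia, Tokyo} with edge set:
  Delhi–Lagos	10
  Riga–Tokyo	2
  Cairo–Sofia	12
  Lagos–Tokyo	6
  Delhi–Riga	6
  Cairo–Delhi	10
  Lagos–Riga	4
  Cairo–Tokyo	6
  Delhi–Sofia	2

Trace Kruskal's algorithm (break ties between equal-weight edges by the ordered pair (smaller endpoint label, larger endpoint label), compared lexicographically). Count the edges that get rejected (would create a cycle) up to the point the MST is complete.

0

Kruskal's algorithm — process edges by increasing weight (ties by edge label):
Delhi–Sofia (2): add — endpoints in different components.
Riga–Tokyo (2): add — endpoints in different components.
Lagos–Riga (4): add — endpoints in different components.
Cairo–Tokyo (6): add — endpoints in different components.
Delhi–Riga (6): add — endpoints in different components.
Edges rejected before the tree was complete: 0.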